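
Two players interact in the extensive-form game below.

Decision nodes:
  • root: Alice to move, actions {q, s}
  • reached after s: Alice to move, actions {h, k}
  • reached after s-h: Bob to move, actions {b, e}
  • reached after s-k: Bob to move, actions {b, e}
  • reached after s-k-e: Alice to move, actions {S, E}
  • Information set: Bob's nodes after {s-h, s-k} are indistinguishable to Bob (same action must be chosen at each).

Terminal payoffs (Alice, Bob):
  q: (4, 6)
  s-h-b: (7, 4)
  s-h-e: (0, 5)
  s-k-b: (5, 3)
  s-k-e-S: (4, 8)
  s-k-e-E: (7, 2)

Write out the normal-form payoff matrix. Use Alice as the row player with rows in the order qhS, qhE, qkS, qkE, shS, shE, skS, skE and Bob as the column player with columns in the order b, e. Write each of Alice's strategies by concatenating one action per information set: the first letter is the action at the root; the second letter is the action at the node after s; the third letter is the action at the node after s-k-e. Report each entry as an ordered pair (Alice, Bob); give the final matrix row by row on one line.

            b        e
 qhS    (4,6)    (4,6)
 qhE    (4,6)    (4,6)
 qkS    (4,6)    (4,6)
 qkE    (4,6)    (4,6)
 shS    (7,4)    (0,5)
 shE    (7,4)    (0,5)
 skS    (5,3)    (4,8)
 skE    (5,3)    (7,2)

qhS: (4,6) (4,6) | qhE: (4,6) (4,6) | qkS: (4,6) (4,6) | qkE: (4,6) (4,6) | shS: (7,4) (0,5) | shE: (7,4) (0,5) | skS: (5,3) (4,8) | skE: (5,3) (7,2)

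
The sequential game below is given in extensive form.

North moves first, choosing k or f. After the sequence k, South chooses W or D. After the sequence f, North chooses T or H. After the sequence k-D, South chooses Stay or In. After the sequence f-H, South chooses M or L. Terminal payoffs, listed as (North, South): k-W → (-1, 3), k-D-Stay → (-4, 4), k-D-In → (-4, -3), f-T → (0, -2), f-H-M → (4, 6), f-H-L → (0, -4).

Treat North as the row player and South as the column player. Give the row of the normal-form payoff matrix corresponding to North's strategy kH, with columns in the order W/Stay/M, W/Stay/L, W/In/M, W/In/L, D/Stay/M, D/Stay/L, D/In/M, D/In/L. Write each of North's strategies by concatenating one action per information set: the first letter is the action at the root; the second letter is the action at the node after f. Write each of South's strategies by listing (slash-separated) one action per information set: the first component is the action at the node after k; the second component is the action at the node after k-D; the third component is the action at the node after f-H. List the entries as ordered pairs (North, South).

(-1,3) (-1,3) (-1,3) (-1,3) (-4,4) (-4,4) (-4,-3) (-4,-3)

vs W/Stay/M: North plays k → South plays W at [k] → (-1, 3)
vs W/Stay/L: North plays k → South plays W at [k] → (-1, 3)
vs W/In/M: North plays k → South plays W at [k] → (-1, 3)
vs W/In/L: North plays k → South plays W at [k] → (-1, 3)
vs D/Stay/M: North plays k → South plays D at [k] → South plays Stay at [k-D] → (-4, 4)
vs D/Stay/L: North plays k → South plays D at [k] → South plays Stay at [k-D] → (-4, 4)
vs D/In/M: North plays k → South plays D at [k] → South plays In at [k-D] → (-4, -3)
vs D/In/L: North plays k → South plays D at [k] → South plays In at [k-D] → (-4, -3)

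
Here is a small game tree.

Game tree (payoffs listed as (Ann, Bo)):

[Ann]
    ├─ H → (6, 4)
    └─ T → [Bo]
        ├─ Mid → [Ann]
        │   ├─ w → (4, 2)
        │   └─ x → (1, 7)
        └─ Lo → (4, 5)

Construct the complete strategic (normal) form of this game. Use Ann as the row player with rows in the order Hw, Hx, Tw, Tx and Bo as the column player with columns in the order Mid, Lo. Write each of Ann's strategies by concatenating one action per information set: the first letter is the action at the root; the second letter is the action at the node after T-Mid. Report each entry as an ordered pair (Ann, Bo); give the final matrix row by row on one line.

Row Hw: Mid→(6,4), Lo→(6,4)
Row Hx: Mid→(6,4), Lo→(6,4)
Row Tw: Mid→(4,2), Lo→(4,5)
Row Tx: Mid→(1,7), Lo→(4,5)

Hw: (6,4) (6,4) | Hx: (6,4) (6,4) | Tw: (4,2) (4,5) | Tx: (1,7) (4,5)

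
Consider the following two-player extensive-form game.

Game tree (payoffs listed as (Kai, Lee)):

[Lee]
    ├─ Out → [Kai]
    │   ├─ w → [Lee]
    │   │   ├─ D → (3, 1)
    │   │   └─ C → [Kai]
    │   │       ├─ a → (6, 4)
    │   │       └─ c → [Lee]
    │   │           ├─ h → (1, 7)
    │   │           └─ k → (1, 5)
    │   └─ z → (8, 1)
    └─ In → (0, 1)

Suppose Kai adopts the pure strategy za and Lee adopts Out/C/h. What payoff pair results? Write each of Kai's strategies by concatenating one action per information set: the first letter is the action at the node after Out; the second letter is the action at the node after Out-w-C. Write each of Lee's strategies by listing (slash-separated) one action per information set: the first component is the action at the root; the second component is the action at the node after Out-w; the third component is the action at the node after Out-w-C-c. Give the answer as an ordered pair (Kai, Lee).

Trace the play path from the root:
  Lee plays Out
  Kai plays z at [Out]
→ terminal payoff (8, 1).
(Kai's choice at the node after Out-w-C is never reached on this path, so it doesn't affect the outcome.)

(8, 1)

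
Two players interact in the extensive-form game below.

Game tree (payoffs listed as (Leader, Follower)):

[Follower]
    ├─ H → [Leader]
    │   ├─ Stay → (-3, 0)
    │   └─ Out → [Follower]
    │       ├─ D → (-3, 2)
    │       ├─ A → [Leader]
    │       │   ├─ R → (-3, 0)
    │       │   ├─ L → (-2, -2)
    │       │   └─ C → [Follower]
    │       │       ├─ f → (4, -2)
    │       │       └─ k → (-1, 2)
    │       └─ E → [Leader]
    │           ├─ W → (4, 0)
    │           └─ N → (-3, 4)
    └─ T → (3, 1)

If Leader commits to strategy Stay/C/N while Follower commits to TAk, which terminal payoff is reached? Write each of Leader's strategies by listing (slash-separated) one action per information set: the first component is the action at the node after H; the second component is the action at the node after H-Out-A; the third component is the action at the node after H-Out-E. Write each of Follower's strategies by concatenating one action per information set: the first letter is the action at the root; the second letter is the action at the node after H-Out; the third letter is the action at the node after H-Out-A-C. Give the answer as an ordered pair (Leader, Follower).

Trace the play path from the root:
  Follower plays T
→ terminal payoff (3, 1).
(Leader's choice at the node after H is never reached on this path, so it doesn't affect the outcome.)

(3, 1)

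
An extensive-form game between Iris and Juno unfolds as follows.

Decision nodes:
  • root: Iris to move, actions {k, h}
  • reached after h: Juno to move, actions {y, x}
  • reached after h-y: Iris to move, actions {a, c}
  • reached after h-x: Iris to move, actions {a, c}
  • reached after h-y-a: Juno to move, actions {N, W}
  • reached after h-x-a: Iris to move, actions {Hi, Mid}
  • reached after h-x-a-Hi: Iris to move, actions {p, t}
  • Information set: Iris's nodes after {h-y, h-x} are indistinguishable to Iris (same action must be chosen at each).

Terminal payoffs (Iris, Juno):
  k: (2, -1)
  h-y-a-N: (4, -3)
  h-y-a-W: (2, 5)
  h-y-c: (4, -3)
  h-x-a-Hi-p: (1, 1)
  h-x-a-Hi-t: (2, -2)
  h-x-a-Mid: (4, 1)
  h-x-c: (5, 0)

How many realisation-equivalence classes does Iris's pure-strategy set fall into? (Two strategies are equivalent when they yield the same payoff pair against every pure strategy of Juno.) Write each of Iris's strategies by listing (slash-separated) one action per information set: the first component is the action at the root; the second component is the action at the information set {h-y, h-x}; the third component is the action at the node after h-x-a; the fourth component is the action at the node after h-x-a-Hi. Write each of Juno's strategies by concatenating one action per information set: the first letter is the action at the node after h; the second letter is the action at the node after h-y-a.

5

Iris has 16 pure strategies: k/a/Hi/p, k/a/Hi/t, k/a/Mid/p, k/a/Mid/t, k/c/Hi/p, k/c/Hi/t, k/c/Mid/p, k/c/Mid/t, h/a/Hi/p, h/a/Hi/t, h/a/Mid/p, h/a/Mid/t, h/c/Hi/p, h/c/Hi/t, h/c/Mid/p, h/c/Mid/t. Columns: yN, yW, xN, xW.
{k/a/Hi/p, k/a/Hi/t, k/a/Mid/p, k/a/Mid/t, k/c/Hi/p, k/c/Hi/t, k/c/Mid/p, k/c/Mid/t} → row (2,-1) (2,-1) (2,-1) (2,-1)
{h/a/Hi/p} → row (4,-3) (2,5) (1,1) (1,1)
{h/a/Hi/t} → row (4,-3) (2,5) (2,-2) (2,-2)
{h/a/Mid/p, h/a/Mid/t} → row (4,-3) (2,5) (4,1) (4,1)
{h/c/Hi/p, h/c/Hi/t, h/c/Mid/p, h/c/Mid/t} → row (4,-3) (4,-3) (5,0) (5,0)
That's 5 distinct rows out of 16 strategies.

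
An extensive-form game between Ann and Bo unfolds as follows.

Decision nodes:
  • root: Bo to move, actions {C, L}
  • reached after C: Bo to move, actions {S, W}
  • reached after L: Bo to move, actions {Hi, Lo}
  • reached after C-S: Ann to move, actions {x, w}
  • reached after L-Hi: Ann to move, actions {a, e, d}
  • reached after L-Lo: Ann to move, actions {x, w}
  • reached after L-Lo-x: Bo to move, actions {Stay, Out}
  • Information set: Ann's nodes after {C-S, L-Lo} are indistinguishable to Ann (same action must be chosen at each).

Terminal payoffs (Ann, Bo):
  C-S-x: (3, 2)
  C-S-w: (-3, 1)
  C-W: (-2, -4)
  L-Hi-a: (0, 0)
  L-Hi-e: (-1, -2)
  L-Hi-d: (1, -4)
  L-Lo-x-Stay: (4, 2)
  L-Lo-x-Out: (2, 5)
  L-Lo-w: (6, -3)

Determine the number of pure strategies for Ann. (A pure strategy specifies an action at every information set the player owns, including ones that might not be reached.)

Ann owns the information set {C-S, L-Lo} with actions {x, w} — two choices.
Ann owns the node after L-Hi with actions {a, e, d} — three choices.
A pure strategy fixes one action at each information set independently, so the count is the product 2 × 3 = 6.
(For reference, Bo has 16 pure strategies, giving a 6×16 normal-form matrix.)

6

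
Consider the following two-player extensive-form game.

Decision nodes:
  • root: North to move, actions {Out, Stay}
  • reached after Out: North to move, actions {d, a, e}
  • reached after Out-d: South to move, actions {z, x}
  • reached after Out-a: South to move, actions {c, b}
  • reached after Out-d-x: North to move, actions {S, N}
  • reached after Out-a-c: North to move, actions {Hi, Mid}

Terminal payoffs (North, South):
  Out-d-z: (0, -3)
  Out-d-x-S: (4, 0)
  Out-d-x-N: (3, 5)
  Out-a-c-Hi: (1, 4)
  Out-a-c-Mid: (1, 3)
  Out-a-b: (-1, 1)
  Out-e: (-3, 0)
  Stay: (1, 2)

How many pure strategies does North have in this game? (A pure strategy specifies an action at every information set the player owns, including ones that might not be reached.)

24

North owns the root with actions {Out, Stay} — two choices.
North owns the node after Out with actions {d, a, e} — three choices.
North owns the node after Out-d-x with actions {S, N} — two choices.
North owns the node after Out-a-c with actions {Hi, Mid} — two choices.
A pure strategy fixes one action at each information set independently, so the count is the product 2 × 3 × 2 × 2 = 24.
(For reference, South has 4 pure strategies, giving a 24×4 normal-form matrix.)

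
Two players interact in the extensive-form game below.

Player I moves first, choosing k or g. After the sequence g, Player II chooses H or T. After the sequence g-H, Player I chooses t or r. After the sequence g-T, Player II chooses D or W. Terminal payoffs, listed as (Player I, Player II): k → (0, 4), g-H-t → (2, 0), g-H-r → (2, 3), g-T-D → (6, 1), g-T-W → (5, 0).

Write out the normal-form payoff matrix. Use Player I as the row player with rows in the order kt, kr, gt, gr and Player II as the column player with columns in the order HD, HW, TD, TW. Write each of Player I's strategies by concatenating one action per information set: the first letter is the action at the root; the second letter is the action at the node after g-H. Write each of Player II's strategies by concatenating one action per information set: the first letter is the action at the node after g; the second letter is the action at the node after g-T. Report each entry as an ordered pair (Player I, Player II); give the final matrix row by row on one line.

kt: (0,4) (0,4) (0,4) (0,4) | kr: (0,4) (0,4) (0,4) (0,4) | gt: (2,0) (2,0) (6,1) (5,0) | gr: (2,3) (2,3) (6,1) (5,0)

           HD       HW       TD       TW
  kt    (0,4)    (0,4)    (0,4)    (0,4)
  kr    (0,4)    (0,4)    (0,4)    (0,4)
  gt    (2,0)    (2,0)    (6,1)    (5,0)
  gr    (2,3)    (2,3)    (6,1)    (5,0)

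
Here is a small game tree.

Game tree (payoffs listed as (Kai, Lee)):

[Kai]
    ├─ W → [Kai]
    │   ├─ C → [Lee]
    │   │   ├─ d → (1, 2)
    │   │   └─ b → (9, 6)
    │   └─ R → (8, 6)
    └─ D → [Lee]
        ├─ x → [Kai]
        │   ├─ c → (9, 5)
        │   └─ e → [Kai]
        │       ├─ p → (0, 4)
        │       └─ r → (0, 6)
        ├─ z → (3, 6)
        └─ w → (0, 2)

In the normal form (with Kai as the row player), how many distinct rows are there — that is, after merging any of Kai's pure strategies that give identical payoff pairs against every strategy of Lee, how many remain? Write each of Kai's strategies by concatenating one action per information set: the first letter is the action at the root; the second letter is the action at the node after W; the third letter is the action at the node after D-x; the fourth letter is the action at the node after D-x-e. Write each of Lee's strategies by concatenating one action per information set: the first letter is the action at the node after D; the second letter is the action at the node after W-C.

5

Kai has 16 pure strategies: WCcp, WCcr, WCep, WCer, WRcp, WRcr, WRep, WRer, DCcp, DCcr, DCep, DCer, DRcp, DRcr, DRep, DRer. Columns: xd, xb, zd, zb, wd, wb.
{WCcp, WCcr, WCep, WCer} → row (1,2) (9,6) (1,2) (9,6) (1,2) (9,6)
{WRcp, WRcr, WRep, WRer} → row (8,6) (8,6) (8,6) (8,6) (8,6) (8,6)
{DCcp, DCcr, DRcp, DRcr} → row (9,5) (9,5) (3,6) (3,6) (0,2) (0,2)
{DCep, DRep} → row (0,4) (0,4) (3,6) (3,6) (0,2) (0,2)
{DCer, DRer} → row (0,6) (0,6) (3,6) (3,6) (0,2) (0,2)
That's 5 distinct rows out of 16 strategies.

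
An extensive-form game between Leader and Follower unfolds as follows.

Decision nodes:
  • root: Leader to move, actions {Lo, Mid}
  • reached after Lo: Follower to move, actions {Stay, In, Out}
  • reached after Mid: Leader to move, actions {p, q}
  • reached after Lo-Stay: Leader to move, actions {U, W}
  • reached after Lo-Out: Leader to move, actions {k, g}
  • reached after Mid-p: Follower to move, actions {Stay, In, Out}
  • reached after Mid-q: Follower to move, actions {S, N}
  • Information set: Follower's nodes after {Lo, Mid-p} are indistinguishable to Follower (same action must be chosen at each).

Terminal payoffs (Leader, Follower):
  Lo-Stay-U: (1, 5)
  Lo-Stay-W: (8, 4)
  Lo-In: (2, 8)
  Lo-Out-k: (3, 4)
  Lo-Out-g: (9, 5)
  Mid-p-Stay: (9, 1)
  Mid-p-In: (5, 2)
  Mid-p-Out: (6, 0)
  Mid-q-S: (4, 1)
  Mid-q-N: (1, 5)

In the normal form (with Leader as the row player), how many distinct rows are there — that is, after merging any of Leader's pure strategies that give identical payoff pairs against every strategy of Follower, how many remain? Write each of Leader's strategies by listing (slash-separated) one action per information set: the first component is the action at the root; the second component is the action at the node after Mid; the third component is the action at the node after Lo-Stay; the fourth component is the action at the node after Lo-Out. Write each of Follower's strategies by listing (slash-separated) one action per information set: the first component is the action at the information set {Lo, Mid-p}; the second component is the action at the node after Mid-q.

Leader has 16 pure strategies: Lo/p/U/k, Lo/p/U/g, Lo/p/W/k, Lo/p/W/g, Lo/q/U/k, Lo/q/U/g, Lo/q/W/k, Lo/q/W/g, Mid/p/U/k, Mid/p/U/g, Mid/p/W/k, Mid/p/W/g, Mid/q/U/k, Mid/q/U/g, Mid/q/W/k, Mid/q/W/g. Columns: Stay/S, Stay/N, In/S, In/N, Out/S, Out/N.
{Lo/p/U/k, Lo/q/U/k} → row (1,5) (1,5) (2,8) (2,8) (3,4) (3,4)
{Lo/p/U/g, Lo/q/U/g} → row (1,5) (1,5) (2,8) (2,8) (9,5) (9,5)
{Lo/p/W/k, Lo/q/W/k} → row (8,4) (8,4) (2,8) (2,8) (3,4) (3,4)
{Lo/p/W/g, Lo/q/W/g} → row (8,4) (8,4) (2,8) (2,8) (9,5) (9,5)
{Mid/p/U/k, Mid/p/U/g, Mid/p/W/k, Mid/p/W/g} → row (9,1) (9,1) (5,2) (5,2) (6,0) (6,0)
{Mid/q/U/k, Mid/q/U/g, Mid/q/W/k, Mid/q/W/g} → row (4,1) (1,5) (4,1) (1,5) (4,1) (1,5)
That's 6 distinct rows out of 16 strategies.

6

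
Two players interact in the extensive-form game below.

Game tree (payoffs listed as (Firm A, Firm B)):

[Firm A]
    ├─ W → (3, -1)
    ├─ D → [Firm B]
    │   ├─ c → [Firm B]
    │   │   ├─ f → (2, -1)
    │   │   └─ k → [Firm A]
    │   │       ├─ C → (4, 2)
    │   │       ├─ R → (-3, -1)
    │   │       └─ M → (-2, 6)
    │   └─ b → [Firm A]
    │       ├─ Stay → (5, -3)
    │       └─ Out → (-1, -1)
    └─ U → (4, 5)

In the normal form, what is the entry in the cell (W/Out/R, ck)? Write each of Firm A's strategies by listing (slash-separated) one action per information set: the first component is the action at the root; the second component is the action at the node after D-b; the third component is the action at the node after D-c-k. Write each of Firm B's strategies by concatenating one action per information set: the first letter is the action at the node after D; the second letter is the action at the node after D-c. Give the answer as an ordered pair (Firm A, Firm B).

(3, -1)

Trace the play path from the root:
  Firm A plays W
→ terminal payoff (3, -1).
(Firm A's choice at the node after D-b is never reached on this path, so it doesn't affect the outcome.)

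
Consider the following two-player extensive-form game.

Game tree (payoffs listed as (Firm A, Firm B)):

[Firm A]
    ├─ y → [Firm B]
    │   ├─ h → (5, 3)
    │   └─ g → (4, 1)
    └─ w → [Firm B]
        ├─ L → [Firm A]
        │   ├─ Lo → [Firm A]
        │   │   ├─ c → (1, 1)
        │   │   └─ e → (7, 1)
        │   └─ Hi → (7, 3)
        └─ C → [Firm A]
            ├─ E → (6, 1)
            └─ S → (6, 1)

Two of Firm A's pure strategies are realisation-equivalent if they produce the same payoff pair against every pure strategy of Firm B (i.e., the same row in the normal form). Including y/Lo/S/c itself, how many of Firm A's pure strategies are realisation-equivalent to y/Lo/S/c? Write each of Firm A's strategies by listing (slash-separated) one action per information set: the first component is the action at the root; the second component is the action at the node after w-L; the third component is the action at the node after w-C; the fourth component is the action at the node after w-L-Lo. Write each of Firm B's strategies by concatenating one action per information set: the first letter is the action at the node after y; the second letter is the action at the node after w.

Row for y/Lo/S/c (columns hL, hC, gL, gC): (5,3) (5,3) (4,1) (4,1).
Under y/Lo/S/c, Firm A's choice at the node after w-L and at the node after w-C and at the node after w-L-Lo can never be reached regardless of what Firm B does, so varying those choices leaves every outcome unchanged.
Holding the reachable choices fixed and varying the unreachable ones freely already gives 2 × 2 × 2 = 8 equivalent strategies.
No other strategy reproduces this row, so those 8 are the full class: y/Lo/E/c, y/Lo/E/e, y/Lo/S/c, y/Lo/S/e, y/Hi/E/c, y/Hi/E/e, y/Hi/S/c, y/Hi/S/e.

8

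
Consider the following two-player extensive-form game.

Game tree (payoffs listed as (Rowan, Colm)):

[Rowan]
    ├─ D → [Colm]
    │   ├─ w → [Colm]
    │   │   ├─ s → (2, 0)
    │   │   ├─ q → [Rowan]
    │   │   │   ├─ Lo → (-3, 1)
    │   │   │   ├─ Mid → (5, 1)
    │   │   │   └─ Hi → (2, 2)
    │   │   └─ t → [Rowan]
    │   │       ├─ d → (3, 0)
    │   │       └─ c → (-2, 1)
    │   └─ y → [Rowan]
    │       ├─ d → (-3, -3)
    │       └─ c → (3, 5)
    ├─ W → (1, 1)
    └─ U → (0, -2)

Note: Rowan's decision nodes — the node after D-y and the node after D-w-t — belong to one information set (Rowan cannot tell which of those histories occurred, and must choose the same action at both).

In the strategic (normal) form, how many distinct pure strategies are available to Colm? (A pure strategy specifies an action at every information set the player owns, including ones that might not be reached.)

6

Colm owns the node after D with actions {w, y} — two choices.
Colm owns the node after D-w with actions {s, q, t} — three choices.
A pure strategy fixes one action at each information set independently, so the count is the product 2 × 3 = 6.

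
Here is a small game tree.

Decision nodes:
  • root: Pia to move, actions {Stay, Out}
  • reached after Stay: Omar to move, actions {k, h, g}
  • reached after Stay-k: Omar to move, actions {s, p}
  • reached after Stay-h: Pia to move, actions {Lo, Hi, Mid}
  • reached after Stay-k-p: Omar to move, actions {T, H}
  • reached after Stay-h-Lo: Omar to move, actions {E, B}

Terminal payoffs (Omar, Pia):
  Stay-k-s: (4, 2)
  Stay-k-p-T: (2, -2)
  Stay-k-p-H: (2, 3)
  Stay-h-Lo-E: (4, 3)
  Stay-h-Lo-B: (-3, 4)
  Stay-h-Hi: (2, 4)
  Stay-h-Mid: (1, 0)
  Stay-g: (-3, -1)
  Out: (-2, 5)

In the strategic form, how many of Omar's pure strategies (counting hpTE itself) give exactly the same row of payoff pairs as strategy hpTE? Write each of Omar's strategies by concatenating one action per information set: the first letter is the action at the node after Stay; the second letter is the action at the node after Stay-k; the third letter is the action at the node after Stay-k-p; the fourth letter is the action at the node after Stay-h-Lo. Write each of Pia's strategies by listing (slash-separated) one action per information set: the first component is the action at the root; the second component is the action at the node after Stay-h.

Row for hpTE (columns Stay/Lo, Stay/Hi, Stay/Mid, Out/Lo, Out/Hi, Out/Mid): (4,3) (2,4) (1,0) (-2,5) (-2,5) (-2,5).
Under hpTE, Omar's choice at the node after Stay-k and at the node after Stay-k-p can never be reached regardless of what Pia does, so varying those choices leaves every outcome unchanged.
Holding the reachable choices fixed and varying the unreachable ones freely already gives 2 × 2 = 4 equivalent strategies.
No other strategy reproduces this row, so those 4 are the full class: hsTE, hsHE, hpTE, hpHE.

4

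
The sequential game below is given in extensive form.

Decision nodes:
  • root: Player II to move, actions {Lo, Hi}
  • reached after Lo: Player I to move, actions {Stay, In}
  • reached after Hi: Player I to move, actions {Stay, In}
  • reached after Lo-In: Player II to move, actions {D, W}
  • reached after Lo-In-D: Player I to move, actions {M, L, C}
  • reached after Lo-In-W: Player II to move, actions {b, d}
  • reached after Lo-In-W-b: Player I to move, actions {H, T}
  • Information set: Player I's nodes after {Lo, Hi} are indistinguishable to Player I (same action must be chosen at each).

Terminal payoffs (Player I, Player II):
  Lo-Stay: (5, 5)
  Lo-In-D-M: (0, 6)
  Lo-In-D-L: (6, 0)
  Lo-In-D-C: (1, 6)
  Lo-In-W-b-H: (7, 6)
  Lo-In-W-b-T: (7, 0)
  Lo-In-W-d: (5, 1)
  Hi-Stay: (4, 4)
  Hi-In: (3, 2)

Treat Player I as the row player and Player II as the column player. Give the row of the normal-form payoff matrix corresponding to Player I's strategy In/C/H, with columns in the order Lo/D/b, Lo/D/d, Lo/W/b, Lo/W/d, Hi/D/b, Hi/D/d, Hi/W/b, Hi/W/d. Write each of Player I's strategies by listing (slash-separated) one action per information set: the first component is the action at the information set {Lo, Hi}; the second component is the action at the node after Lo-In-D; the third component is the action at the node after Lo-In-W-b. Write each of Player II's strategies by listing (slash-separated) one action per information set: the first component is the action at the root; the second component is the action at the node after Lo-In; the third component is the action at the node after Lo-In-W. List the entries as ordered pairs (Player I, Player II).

vs Lo/D/b: Player II plays Lo → Player I plays In at [Lo] → Player II plays D at [Lo-In] → Player I plays C at [Lo-In-D] → (1, 6)
vs Lo/D/d: Player II plays Lo → Player I plays In at [Lo] → Player II plays D at [Lo-In] → Player I plays C at [Lo-In-D] → (1, 6)
vs Lo/W/b: Player II plays Lo → Player I plays In at [Lo] → Player II plays W at [Lo-In] → Player II plays b at [Lo-In-W] → Player I plays H at [Lo-In-W-b] → (7, 6)
vs Lo/W/d: Player II plays Lo → Player I plays In at [Lo] → Player II plays W at [Lo-In] → Player II plays d at [Lo-In-W] → (5, 1)
vs Hi/D/b: Player II plays Hi → Player I plays In at [Hi] → (3, 2)
vs Hi/D/d: Player II plays Hi → Player I plays In at [Hi] → (3, 2)
vs Hi/W/b: Player II plays Hi → Player I plays In at [Hi] → (3, 2)
vs Hi/W/d: Player II plays Hi → Player I plays In at [Hi] → (3, 2)

(1,6) (1,6) (7,6) (5,1) (3,2) (3,2) (3,2) (3,2)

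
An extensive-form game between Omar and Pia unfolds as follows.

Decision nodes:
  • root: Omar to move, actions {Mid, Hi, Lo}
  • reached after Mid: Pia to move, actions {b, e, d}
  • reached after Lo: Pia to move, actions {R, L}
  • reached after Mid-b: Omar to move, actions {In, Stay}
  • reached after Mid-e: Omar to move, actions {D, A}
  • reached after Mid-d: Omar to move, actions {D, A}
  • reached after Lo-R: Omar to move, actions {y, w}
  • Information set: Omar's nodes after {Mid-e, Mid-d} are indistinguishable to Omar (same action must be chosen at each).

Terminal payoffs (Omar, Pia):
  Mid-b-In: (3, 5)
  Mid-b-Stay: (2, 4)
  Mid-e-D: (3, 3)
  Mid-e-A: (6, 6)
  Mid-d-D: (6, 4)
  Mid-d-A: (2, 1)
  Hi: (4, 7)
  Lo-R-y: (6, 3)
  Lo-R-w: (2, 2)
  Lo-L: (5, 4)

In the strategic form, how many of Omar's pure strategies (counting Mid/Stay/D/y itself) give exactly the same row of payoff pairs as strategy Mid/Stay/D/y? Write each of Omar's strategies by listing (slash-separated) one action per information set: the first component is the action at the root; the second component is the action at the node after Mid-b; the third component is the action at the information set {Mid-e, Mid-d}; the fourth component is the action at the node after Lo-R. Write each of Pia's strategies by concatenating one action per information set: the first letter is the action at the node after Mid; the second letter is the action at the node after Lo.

Row for Mid/Stay/D/y (columns bR, bL, eR, eL, dR, dL): (2,4) (2,4) (3,3) (3,3) (6,4) (6,4).
Under Mid/Stay/D/y, Omar's choice at the node after Lo-R can never be reached regardless of what Pia does, so varying those choices leaves every outcome unchanged.
Holding the reachable choices fixed and varying the unreachable one freely already gives 2 equivalent strategies.
No other strategy reproduces this row, so those 2 are the full class: Mid/Stay/D/y, Mid/Stay/D/w.

2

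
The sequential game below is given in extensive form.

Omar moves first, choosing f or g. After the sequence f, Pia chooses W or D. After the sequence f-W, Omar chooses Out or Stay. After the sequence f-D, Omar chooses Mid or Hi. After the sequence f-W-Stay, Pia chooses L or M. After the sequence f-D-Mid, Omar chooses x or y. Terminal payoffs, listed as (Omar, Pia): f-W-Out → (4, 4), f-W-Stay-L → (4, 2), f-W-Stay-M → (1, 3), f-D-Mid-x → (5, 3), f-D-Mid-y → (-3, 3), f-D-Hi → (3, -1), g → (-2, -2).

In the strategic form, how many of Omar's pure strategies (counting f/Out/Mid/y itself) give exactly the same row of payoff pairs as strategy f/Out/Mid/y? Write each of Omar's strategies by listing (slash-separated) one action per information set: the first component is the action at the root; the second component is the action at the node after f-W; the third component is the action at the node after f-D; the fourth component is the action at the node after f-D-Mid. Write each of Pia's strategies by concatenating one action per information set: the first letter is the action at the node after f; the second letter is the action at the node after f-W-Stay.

1

Row for f/Out/Mid/y (columns WL, WM, DL, DM): (4,4) (4,4) (-3,3) (-3,3).
Every one of Omar's information sets is on the play path for some reply by Pia when Omar follows f/Out/Mid/y.
Changing the action at any of them therefore changes at least one column, so only f/Out/Mid/y itself gives this row.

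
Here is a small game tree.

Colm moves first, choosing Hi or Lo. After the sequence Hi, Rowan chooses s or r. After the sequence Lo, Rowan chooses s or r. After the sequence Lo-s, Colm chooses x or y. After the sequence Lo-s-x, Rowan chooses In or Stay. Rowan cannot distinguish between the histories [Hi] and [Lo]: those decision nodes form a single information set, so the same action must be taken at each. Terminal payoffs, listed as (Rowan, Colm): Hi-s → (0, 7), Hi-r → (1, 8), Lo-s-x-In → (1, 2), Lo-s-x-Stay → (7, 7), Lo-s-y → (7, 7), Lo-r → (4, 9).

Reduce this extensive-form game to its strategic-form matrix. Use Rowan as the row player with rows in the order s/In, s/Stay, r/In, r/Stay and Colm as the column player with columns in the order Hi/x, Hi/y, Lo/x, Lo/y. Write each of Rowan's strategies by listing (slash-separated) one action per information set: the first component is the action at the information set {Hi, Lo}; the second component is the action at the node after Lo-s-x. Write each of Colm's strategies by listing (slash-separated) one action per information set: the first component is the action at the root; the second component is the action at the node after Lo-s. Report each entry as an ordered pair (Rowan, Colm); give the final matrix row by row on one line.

           Hi/x     Hi/y     Lo/x     Lo/y
  s/In    (0,7)    (0,7)    (1,2)    (7,7)
s/Stay    (0,7)    (0,7)    (7,7)    (7,7)
  r/In    (1,8)    (1,8)    (4,9)    (4,9)
r/Stay    (1,8)    (1,8)    (4,9)    (4,9)

s/In: (0,7) (0,7) (1,2) (7,7) | s/Stay: (0,7) (0,7) (7,7) (7,7) | r/In: (1,8) (1,8) (4,9) (4,9) | r/Stay: (1,8) (1,8) (4,9) (4,9)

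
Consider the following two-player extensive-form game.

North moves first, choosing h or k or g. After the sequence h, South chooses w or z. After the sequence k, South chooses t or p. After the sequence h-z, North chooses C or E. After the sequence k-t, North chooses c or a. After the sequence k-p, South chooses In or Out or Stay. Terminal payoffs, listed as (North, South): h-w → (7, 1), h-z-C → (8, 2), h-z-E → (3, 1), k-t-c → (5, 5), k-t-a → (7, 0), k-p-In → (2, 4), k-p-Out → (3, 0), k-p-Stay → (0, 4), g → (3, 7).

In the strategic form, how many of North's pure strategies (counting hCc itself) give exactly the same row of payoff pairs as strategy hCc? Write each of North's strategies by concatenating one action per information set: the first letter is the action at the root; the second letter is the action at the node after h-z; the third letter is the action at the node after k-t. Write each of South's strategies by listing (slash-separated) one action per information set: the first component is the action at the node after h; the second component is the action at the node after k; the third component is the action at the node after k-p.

Row for hCc (columns w/t/In, w/t/Out, w/t/Stay, w/p/In, w/p/Out, w/p/Stay, z/t/In, z/t/Out, z/t/Stay, z/p/In, z/p/Out, z/p/Stay): (7,1) (7,1) (7,1) (7,1) (7,1) (7,1) (8,2) (8,2) (8,2) (8,2) (8,2) (8,2).
Under hCc, North's choice at the node after k-t can never be reached regardless of what South does, so varying those choices leaves every outcome unchanged.
Holding the reachable choices fixed and varying the unreachable one freely already gives 2 equivalent strategies.
No other strategy reproduces this row, so those 2 are the full class: hCc, hCa.

2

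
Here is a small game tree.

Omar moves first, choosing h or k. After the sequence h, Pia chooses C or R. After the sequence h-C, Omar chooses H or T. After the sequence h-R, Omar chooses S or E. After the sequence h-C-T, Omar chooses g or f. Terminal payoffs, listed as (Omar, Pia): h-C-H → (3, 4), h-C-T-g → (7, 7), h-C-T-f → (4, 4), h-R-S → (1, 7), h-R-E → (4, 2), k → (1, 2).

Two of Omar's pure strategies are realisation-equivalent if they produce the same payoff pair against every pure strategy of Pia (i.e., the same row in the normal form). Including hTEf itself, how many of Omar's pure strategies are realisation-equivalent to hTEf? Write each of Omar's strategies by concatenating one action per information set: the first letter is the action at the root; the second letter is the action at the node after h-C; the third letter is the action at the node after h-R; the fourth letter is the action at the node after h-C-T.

1

Row for hTEf (columns C, R): (4,4) (4,2).
Every one of Omar's information sets is on the play path for some reply by Pia when Omar follows hTEf.
Changing the action at any of them therefore changes at least one column, so only hTEf itself gives this row.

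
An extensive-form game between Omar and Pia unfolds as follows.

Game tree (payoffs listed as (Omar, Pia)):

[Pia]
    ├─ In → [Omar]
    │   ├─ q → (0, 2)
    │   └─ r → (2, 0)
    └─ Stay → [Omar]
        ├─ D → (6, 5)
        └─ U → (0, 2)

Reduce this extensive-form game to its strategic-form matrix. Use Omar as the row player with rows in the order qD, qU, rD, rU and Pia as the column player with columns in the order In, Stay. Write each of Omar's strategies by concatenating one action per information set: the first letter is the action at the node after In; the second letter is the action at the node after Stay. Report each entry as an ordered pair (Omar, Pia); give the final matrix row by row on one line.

qD: (0,2) (6,5) | qU: (0,2) (0,2) | rD: (2,0) (6,5) | rU: (2,0) (0,2)

Row qD: In→(0,2), Stay→(6,5)
Row qU: In→(0,2), Stay→(0,2)
Row rD: In→(2,0), Stay→(6,5)
Row rU: In→(2,0), Stay→(0,2)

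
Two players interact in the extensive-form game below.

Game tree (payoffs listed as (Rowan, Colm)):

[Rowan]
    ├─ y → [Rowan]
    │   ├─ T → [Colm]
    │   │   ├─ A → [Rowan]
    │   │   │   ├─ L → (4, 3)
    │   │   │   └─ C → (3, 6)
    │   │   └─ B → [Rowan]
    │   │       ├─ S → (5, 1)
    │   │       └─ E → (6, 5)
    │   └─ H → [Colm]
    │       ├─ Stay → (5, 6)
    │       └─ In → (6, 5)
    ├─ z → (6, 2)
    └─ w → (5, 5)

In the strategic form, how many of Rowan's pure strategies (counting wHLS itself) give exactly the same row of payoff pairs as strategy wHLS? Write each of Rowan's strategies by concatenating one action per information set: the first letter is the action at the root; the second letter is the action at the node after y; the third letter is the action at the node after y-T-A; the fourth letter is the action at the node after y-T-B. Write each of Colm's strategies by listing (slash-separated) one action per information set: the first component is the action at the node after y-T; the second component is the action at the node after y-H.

8

Row for wHLS (columns A/Stay, A/In, B/Stay, B/In): (5,5) (5,5) (5,5) (5,5).
Under wHLS, Rowan's choice at the node after y and at the node after y-T-A and at the node after y-T-B can never be reached regardless of what Colm does, so varying those choices leaves every outcome unchanged.
Holding the reachable choices fixed and varying the unreachable ones freely already gives 2 × 2 × 2 = 8 equivalent strategies.
No other strategy reproduces this row, so those 8 are the full class: wTLS, wTLE, wTCS, wTCE, wHLS, wHLE, wHCS, wHCE.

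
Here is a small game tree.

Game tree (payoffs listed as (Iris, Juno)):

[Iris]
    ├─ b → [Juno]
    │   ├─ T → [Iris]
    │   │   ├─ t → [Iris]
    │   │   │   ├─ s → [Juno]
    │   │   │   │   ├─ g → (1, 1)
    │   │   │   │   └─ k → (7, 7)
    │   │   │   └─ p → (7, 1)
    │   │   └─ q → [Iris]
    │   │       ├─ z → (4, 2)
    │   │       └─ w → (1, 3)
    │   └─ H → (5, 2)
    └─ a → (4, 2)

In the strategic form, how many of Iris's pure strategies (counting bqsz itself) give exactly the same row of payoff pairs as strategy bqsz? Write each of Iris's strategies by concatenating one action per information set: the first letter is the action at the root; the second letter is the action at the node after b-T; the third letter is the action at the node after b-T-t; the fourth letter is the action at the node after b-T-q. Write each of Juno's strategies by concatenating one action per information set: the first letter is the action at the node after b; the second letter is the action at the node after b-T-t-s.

2

Row for bqsz (columns Tg, Tk, Hg, Hk): (4,2) (4,2) (5,2) (5,2).
Under bqsz, Iris's choice at the node after b-T-t can never be reached regardless of what Juno does, so varying those choices leaves every outcome unchanged.
Holding the reachable choices fixed and varying the unreachable one freely already gives 2 equivalent strategies.
No other strategy reproduces this row, so those 2 are the full class: bqsz, bqpz.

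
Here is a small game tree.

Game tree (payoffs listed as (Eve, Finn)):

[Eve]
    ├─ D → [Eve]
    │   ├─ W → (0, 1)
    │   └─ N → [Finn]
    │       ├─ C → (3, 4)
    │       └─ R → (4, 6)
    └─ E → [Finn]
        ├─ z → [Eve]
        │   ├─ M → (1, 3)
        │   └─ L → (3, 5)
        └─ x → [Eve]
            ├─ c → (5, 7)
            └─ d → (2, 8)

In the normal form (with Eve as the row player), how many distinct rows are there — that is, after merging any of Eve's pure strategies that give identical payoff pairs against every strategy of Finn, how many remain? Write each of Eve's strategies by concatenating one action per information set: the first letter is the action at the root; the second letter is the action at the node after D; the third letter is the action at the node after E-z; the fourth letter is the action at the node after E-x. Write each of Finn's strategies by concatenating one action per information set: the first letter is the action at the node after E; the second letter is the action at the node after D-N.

6

Eve has 16 pure strategies: DWMc, DWMd, DWLc, DWLd, DNMc, DNMd, DNLc, DNLd, EWMc, EWMd, EWLc, EWLd, ENMc, ENMd, ENLc, ENLd. Columns: zC, zR, xC, xR.
{DWMc, DWMd, DWLc, DWLd} → row (0,1) (0,1) (0,1) (0,1)
{DNMc, DNMd, DNLc, DNLd} → row (3,4) (4,6) (3,4) (4,6)
{EWMc, ENMc} → row (1,3) (1,3) (5,7) (5,7)
{EWMd, ENMd} → row (1,3) (1,3) (2,8) (2,8)
{EWLc, ENLc} → row (3,5) (3,5) (5,7) (5,7)
{EWLd, ENLd} → row (3,5) (3,5) (2,8) (2,8)
That's 6 distinct rows out of 16 strategies.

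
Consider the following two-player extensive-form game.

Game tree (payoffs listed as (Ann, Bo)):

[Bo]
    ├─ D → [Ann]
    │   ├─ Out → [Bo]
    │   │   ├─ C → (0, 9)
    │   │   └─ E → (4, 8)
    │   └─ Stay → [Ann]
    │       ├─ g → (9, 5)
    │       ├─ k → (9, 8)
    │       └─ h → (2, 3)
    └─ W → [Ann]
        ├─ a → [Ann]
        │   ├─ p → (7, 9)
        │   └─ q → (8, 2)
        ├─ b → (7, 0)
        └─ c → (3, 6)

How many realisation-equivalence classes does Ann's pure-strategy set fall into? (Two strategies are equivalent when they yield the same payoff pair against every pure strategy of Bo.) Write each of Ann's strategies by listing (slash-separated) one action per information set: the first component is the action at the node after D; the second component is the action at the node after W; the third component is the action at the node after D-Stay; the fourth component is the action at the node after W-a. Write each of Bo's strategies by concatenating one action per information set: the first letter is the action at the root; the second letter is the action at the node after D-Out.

Ann has 36 pure strategies: Out/a/g/p, Out/a/g/q, Out/a/k/p, Out/a/k/q, Out/a/h/p, Out/a/h/q, Out/b/g/p, Out/b/g/q, Out/b/k/p, Out/b/k/q, Out/b/h/p, Out/b/h/q, Out/c/g/p, Out/c/g/q, Out/c/k/p, Out/c/k/q, Out/c/h/p, Out/c/h/q, Stay/a/g/p, Stay/a/g/q, Stay/a/k/p, Stay/a/k/q, Stay/a/h/p, Stay/a/h/q, Stay/b/g/p, Stay/b/g/q, Stay/b/k/p, Stay/b/k/q, Stay/b/h/p, Stay/b/h/q, Stay/c/g/p, Stay/c/g/q, Stay/c/k/p, Stay/c/k/q, Stay/c/h/p, Stay/c/h/q. Columns: DC, DE, WC, WE.
{Out/a/g/p, Out/a/k/p, Out/a/h/p} → row (0,9) (4,8) (7,9) (7,9)
{Out/a/g/q, Out/a/k/q, Out/a/h/q} → row (0,9) (4,8) (8,2) (8,2)
{Out/b/g/p, Out/b/g/q, Out/b/k/p, Out/b/k/q, Out/b/h/p, Out/b/h/q} → row (0,9) (4,8) (7,0) (7,0)
{Out/c/g/p, Out/c/g/q, Out/c/k/p, Out/c/k/q, Out/c/h/p, Out/c/h/q} → row (0,9) (4,8) (3,6) (3,6)
{Stay/a/g/p} → row (9,5) (9,5) (7,9) (7,9)
{Stay/a/g/q} → row (9,5) (9,5) (8,2) (8,2)
{Stay/a/k/p} → row (9,8) (9,8) (7,9) (7,9)
{Stay/a/k/q} → row (9,8) (9,8) (8,2) (8,2)
{Stay/a/h/p} → row (2,3) (2,3) (7,9) (7,9)
{Stay/a/h/q} → row (2,3) (2,3) (8,2) (8,2)
{Stay/b/g/p, Stay/b/g/q} → row (9,5) (9,5) (7,0) (7,0)
{Stay/b/k/p, Stay/b/k/q} → row (9,8) (9,8) (7,0) (7,0)
{Stay/b/h/p, Stay/b/h/q} → row (2,3) (2,3) (7,0) (7,0)
{Stay/c/g/p, Stay/c/g/q} → row (9,5) (9,5) (3,6) (3,6)
{Stay/c/k/p, Stay/c/k/q} → row (9,8) (9,8) (3,6) (3,6)
{Stay/c/h/p, Stay/c/h/q} → row (2,3) (2,3) (3,6) (3,6)
That's 16 distinct rows out of 36 strategies.

16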